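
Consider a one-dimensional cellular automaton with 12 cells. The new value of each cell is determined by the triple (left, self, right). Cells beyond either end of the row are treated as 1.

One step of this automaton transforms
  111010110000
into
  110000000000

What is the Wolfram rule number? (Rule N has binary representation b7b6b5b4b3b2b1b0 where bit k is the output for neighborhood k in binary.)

128

position 0: 111 → 1  (bit 7 = 1)
position 2: 110 → 0  (bit 6 = 0)
position 3: 101 → 0  (bit 5 = 0)
position 8: 100 → 0  (bit 4 = 0)
position 6: 011 → 0  (bit 3 = 0)
position 4: 010 → 0  (bit 2 = 0)
position 11: 001 → 0  (bit 1 = 0)
position 9: 000 → 0  (bit 0 = 0)
bits b7..b0 = 10000000 = 128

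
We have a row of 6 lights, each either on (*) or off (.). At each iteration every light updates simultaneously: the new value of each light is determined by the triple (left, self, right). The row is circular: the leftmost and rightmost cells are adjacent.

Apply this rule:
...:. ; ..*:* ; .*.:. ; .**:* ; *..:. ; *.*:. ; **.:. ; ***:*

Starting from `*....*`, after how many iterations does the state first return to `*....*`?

6

....**
...**.
..**..
.**...
**....
*....*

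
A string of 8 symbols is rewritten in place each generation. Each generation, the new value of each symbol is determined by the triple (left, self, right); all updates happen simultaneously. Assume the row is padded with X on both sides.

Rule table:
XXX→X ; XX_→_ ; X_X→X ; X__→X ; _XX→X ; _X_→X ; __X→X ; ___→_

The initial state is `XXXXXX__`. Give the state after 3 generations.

XXX_XXXX

generation 1: XXXXX_XX
generation 2: XXXX_XXX
generation 3: XXX_XXXX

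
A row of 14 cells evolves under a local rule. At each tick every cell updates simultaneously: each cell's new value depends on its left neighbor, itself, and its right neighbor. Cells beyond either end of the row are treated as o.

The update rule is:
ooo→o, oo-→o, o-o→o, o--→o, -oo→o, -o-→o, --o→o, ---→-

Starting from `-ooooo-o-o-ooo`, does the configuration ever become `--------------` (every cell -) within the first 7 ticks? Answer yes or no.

tick 1: oooooooooooooo
tick 2: oooooooooooooo  (fixed point — unchanged through tick 7)
tick 7 is oooooooooooooo, still not uniform -

no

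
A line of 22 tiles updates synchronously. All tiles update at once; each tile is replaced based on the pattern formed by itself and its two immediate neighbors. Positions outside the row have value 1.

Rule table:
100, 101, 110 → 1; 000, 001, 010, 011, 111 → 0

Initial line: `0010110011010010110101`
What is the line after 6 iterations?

0110110010110011010010

1001011001101001011010
1100101100110100101101
0110010110011010010110
1011001011001101001011
1101100101100110100100
0110110010110011010010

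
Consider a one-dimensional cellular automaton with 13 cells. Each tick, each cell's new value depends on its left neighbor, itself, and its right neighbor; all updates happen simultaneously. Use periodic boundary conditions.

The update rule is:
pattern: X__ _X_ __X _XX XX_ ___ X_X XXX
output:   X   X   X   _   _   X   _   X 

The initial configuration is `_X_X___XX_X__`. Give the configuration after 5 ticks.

XXX__XXXXXXX_

XX_XXXX___XXX
X___XX_XXX_XX
_XXX____X___X
__X_XXXXXXXXX
XXX__XXXXXXX_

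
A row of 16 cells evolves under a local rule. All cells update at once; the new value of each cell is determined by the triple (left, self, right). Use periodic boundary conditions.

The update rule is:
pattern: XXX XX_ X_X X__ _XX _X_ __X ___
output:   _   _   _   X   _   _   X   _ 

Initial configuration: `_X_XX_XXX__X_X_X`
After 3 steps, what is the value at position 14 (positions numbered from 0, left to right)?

_

step 1: _________XX_____
step 2: ________X__X____
step 3: _______X_XX_X___
position 14 holds _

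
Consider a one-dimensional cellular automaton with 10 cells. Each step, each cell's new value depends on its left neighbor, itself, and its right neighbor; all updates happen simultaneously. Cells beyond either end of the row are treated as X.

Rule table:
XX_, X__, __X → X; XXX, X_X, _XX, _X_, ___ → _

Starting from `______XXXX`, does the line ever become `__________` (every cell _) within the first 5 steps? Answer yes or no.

X____X____
XX__X_X__X
_XXX___XX_
___XX_X_X_
X_X_X_____
step 5 is X_X_X_____, still not uniform _

no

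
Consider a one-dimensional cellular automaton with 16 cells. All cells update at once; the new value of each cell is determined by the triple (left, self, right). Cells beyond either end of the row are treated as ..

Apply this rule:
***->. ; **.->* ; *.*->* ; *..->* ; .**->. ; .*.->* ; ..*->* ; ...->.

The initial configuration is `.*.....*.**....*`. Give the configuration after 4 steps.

***....**.***..*

***...***.**..**
..**.*..**.***.*
.*.*****.**..***
***....**.***..*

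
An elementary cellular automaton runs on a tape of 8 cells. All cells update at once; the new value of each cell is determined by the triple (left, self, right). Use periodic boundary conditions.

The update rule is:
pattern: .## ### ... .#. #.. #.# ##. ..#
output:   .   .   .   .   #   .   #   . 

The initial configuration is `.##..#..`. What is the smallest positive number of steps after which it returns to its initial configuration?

8

..##..#.
...##..#
#...##..
.#...##.
..#...##
#..#...#
##..#...
.##..#..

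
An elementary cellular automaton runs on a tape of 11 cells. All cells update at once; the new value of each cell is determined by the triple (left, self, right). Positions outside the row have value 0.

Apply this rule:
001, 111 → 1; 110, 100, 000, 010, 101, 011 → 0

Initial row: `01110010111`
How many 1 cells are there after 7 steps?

1

step 1: 10100100010
step 2: 00001000100
step 3: 00010001000
step 4: 00100010000
step 5: 01000100000
step 6: 10001000000
step 7: 00010000000
count of 1: 1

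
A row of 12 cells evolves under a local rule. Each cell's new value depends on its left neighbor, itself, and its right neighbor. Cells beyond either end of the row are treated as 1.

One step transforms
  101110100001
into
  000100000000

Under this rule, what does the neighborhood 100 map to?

0

At position 7 the neighborhood is 100; the next row has 0 there.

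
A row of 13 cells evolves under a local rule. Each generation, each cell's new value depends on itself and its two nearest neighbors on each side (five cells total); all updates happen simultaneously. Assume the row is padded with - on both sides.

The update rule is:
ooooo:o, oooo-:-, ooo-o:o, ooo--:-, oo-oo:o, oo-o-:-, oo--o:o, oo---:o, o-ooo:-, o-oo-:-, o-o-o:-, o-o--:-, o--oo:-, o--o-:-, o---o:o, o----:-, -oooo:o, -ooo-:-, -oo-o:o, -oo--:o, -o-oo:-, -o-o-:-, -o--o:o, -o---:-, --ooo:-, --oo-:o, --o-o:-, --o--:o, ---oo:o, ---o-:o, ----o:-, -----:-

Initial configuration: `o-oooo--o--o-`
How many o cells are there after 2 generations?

4

generation 1: ---o--o-oo-o-
generation 2: --ooo----o---
count of o: 4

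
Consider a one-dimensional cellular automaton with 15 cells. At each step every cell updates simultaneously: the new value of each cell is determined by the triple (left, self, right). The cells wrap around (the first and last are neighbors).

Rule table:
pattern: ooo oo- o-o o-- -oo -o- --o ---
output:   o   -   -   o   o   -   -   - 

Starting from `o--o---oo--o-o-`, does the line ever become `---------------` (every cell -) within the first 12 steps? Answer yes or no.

no

-o--o--o-o-----
--o--o----o----
---o--o----o---
----o--o----o--
-----o--o----o-
------o--o----o
o------o--o----
-o------o--o---
--o------o--o--
---o------o--o-
----o------o--o
o----o------o--
step 12 is o----o------o--, still not uniform -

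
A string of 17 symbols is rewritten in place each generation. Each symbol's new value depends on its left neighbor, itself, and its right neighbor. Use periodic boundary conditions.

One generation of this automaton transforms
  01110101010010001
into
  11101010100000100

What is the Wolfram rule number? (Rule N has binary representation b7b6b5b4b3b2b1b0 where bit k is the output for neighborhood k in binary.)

169

position 2: 111 → 1  (bit 7 = 1)
position 3: 110 → 0  (bit 6 = 0)
position 0: 101 → 1  (bit 5 = 1)
position 10: 100 → 0  (bit 4 = 0)
position 1: 011 → 1  (bit 3 = 1)
position 5: 010 → 0  (bit 2 = 0)
position 11: 001 → 0  (bit 1 = 0)
position 14: 000 → 1  (bit 0 = 1)
bits b7..b0 = 10101001 = 169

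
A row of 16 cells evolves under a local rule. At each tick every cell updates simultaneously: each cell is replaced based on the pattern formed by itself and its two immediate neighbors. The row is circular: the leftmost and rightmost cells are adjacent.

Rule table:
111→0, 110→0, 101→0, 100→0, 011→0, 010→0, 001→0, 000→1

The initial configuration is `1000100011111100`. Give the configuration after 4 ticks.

0010001000000000
1000100011111111
0010001000000000  (repeats tick 1; period 2)
tick 4: 1000100011111111

1000100011111111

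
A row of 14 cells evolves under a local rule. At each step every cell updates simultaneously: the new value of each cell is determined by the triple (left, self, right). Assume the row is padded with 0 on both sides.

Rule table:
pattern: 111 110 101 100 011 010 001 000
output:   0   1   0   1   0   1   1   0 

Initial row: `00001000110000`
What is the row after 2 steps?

step 1: 00011101011000
step 2: 00100101001100

00100101001100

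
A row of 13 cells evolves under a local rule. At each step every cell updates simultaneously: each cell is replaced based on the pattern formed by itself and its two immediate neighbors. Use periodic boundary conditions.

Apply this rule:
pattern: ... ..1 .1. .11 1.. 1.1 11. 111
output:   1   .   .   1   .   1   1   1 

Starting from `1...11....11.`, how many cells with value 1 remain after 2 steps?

step 1: ..1.11.11.111
step 2: ...1111111111
count of 1: 10

10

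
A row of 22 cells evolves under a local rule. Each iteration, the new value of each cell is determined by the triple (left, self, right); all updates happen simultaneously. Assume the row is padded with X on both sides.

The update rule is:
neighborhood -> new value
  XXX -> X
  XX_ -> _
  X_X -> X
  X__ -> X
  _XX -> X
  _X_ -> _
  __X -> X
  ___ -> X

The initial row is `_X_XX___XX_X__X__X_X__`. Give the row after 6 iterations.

X_XX_XXXX_X_XX_XX_X_XX
_XX_XXXX_X_XX_XX_X_XXX
XX_XXXX_X_XX_XX_X_XXXX
X_XXXX_X_XX_XX_X_XXXXX
_XXXX_X_XX_XX_X_XXXXXX
XXXX_X_XX_XX_X_XXXXXXX

XXXX_X_XX_XX_X_XXXXXXX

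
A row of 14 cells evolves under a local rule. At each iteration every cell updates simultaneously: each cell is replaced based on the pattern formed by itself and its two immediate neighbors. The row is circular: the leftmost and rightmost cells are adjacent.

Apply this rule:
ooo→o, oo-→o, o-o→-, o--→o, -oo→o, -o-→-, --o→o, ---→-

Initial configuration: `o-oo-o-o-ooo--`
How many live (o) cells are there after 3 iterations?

13

--oo-----ooooo
ooooo---oooooo
oooooo-ooooooo
count of o: 13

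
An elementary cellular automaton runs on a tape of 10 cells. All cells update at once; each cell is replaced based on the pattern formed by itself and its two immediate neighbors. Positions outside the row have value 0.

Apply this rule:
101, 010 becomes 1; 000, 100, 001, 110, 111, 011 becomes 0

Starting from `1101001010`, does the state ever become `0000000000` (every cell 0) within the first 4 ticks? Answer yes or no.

0011001110
0000000000
all cells are 0 at tick 2

yes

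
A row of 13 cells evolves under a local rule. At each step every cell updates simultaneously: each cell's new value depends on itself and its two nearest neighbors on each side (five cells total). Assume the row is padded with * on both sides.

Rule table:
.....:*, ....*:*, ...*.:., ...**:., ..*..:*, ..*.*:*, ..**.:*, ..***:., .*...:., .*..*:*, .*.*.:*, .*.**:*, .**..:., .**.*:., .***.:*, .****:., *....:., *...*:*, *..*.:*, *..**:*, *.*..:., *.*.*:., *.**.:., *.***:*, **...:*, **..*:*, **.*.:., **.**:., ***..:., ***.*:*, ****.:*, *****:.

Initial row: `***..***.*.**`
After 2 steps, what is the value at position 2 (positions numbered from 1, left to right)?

.

.*.**.**..**.
..*.....***..
position 2 holds .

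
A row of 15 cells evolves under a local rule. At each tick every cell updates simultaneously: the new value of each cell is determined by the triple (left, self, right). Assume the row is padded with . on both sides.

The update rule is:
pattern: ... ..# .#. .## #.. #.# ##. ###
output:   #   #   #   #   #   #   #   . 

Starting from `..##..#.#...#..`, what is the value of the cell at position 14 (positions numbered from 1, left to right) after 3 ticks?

#

###############
#.............#
###############
position 14 holds #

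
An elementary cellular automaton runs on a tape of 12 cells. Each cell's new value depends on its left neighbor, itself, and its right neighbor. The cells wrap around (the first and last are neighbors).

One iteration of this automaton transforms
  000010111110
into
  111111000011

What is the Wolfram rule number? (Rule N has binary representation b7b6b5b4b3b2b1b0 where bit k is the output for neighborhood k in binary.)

119

position 7: 111 → 0  (bit 7 = 0)
position 10: 110 → 1  (bit 6 = 1)
position 5: 101 → 1  (bit 5 = 1)
position 11: 100 → 1  (bit 4 = 1)
position 6: 011 → 0  (bit 3 = 0)
position 4: 010 → 1  (bit 2 = 1)
position 3: 001 → 1  (bit 1 = 1)
position 0: 000 → 1  (bit 0 = 1)
bits b7..b0 = 01110111 = 119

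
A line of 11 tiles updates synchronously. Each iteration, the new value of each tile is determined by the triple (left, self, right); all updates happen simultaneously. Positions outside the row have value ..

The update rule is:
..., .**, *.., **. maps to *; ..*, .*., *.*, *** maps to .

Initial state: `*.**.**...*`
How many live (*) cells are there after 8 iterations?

7

iteration 1: ..**.****..
iteration 2: *.**.*..***
iteration 3: ..**..*.*.*
iteration 4: *.***......
iteration 5: ..*.*******
iteration 6: *...*.....*
iteration 7: .**..****..
iteration 8: .***.*..***
count of *: 7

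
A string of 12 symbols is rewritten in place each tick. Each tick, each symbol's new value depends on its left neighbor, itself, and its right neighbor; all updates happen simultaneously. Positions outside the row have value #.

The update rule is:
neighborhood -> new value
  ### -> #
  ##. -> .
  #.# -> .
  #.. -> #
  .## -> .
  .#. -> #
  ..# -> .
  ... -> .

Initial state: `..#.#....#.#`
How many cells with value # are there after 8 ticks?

3

#.#.##...#..
..#...#..##.
#.##..##....
....#...#...
#...##..##..
.#....#...#.
.##...##..#.
...#....#.#.
count of #: 3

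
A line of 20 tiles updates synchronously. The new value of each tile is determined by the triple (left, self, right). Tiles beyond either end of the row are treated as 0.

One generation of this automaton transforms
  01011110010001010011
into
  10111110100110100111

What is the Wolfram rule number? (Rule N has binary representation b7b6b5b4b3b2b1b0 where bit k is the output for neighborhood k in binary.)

235

position 4: 111 → 1  (bit 7 = 1)
position 6: 110 → 1  (bit 6 = 1)
position 2: 101 → 1  (bit 5 = 1)
position 7: 100 → 0  (bit 4 = 0)
position 3: 011 → 1  (bit 3 = 1)
position 1: 010 → 0  (bit 2 = 0)
position 0: 001 → 1  (bit 1 = 1)
position 11: 000 → 1  (bit 0 = 1)
bits b7..b0 = 11101011 = 235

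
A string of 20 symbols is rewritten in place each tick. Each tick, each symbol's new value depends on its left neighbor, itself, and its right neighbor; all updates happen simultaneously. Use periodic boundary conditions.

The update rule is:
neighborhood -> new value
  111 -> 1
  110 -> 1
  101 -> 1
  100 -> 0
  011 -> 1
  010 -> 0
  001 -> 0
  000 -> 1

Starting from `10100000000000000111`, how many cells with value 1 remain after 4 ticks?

18

11001111111111110111
11001111111111111111
11001111111111111111  (fixed point — unchanged through tick 4)
count of 1: 18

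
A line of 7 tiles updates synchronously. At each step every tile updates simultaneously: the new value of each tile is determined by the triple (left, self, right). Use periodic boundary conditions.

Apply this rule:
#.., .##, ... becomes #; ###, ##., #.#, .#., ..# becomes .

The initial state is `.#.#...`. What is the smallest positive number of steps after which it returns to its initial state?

....###
###.#..
#....#.
.###...
.#..###
..#.#..
#....##
.###.#.
.#....#
..###..
#.#..##
...#.#.
##....#
..###.#
#.#....
...###.
##.#..#
....#.#
###....
#..###.
.#.#...

21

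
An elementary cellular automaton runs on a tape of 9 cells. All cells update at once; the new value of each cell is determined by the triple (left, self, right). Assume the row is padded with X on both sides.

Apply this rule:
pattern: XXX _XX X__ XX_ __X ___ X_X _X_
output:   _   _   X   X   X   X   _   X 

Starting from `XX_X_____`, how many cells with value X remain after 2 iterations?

_X_XXXXXX
_X_______
count of X: 1

1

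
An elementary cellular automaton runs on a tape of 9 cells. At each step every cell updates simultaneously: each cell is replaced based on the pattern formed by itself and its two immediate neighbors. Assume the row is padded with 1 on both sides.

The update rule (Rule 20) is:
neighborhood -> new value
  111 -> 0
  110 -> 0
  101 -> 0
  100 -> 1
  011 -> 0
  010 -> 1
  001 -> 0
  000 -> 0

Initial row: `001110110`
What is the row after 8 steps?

100000000
010000000
011000000
000100000
100110000
010001000
011001100
000100010

000100010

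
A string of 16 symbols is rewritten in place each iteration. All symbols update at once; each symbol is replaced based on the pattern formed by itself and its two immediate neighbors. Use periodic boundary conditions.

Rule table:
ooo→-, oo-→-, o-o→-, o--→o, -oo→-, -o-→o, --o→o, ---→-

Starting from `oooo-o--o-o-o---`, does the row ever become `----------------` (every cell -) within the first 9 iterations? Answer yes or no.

iteration 1: -----oooo-o-oo-o
iteration 2: o---o-----o----o
iteration 3: -o-ooo---ooo--o-
iteration 4: oo----o-o---oooo
iteration 5: --o--oo-oo-o----
iteration 6: -oooo------oo---
iteration 7: o----o----o--o--
iteration 8: oo--ooo--ooooooo
iteration 9: --oo---oo-------
iteration 9 is --oo---oo-------, still not uniform -

no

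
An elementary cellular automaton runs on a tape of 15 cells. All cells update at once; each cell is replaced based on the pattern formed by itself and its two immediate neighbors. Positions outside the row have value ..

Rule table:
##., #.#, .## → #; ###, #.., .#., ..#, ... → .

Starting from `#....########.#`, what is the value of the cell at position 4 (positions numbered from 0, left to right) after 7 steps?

.

.....#......##.
............##.
............##.  (fixed point — unchanged through step 7)
position 4 holds .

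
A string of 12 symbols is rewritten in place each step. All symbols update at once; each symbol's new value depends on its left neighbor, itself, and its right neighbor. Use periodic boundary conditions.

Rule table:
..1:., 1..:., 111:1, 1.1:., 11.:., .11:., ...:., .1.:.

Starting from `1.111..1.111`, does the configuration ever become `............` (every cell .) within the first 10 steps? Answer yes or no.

yes

...1......11
............
all cells are . at step 2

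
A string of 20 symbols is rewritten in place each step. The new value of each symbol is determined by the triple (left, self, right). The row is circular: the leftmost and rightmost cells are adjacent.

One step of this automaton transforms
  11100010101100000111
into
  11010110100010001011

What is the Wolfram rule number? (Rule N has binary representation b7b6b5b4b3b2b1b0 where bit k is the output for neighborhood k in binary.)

position 0: 111 → 1  (bit 7 = 1)
position 2: 110 → 0  (bit 6 = 0)
position 7: 101 → 0  (bit 5 = 0)
position 3: 100 → 1  (bit 4 = 1)
position 10: 011 → 0  (bit 3 = 0)
position 6: 010 → 1  (bit 2 = 1)
position 5: 001 → 1  (bit 1 = 1)
position 4: 000 → 0  (bit 0 = 0)
bits b7..b0 = 10010110 = 150

150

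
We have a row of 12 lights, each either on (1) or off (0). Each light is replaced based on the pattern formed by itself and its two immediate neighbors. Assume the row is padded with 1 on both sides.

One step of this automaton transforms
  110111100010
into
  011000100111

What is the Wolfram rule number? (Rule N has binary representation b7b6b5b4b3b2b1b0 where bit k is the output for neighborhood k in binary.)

102

position 0: 111 → 0  (bit 7 = 0)
position 1: 110 → 1  (bit 6 = 1)
position 2: 101 → 1  (bit 5 = 1)
position 7: 100 → 0  (bit 4 = 0)
position 3: 011 → 0  (bit 3 = 0)
position 10: 010 → 1  (bit 2 = 1)
position 9: 001 → 1  (bit 1 = 1)
position 8: 000 → 0  (bit 0 = 0)
bits b7..b0 = 01100110 = 102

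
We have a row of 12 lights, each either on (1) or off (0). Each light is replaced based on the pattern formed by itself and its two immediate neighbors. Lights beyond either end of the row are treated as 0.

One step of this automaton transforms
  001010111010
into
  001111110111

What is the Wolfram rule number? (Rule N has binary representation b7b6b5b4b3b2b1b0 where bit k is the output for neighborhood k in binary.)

188

position 7: 111 → 1  (bit 7 = 1)
position 8: 110 → 0  (bit 6 = 0)
position 3: 101 → 1  (bit 5 = 1)
position 11: 100 → 1  (bit 4 = 1)
position 6: 011 → 1  (bit 3 = 1)
position 2: 010 → 1  (bit 2 = 1)
position 1: 001 → 0  (bit 1 = 0)
position 0: 000 → 0  (bit 0 = 0)
bits b7..b0 = 10111100 = 188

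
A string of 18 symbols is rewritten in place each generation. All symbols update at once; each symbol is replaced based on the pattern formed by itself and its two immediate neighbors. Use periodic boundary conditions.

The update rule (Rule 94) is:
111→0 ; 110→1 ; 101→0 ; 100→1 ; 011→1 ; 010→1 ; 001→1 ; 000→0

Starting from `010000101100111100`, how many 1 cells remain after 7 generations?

11

generation 1: 111001101111100110
generation 2: 101111101000111110
generation 3: 101000101101100010
generation 4: 101101101101110110
generation 5: 101101101101010110
generation 6: 101101101101010110  (fixed point — unchanged through generation 7)
count of 1: 11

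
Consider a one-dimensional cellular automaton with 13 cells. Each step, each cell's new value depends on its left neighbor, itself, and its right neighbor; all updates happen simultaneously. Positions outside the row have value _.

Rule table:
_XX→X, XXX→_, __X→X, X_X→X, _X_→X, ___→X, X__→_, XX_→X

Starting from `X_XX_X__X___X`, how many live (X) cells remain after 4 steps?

9

XXXXXX_XX_XXX
X____XXXXXX_X
X_XXXX____XXX
XXX__X_XXXX_X
count of X: 9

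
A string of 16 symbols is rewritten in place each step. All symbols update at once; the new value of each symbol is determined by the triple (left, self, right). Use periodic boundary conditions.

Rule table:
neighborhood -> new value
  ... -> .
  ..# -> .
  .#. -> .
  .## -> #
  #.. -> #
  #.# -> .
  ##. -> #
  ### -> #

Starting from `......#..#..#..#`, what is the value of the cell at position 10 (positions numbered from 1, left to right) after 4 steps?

.

#......#..#..#..
.#......#..#..#.
..#......#..#..#
#..#......#..#..
position 10 holds .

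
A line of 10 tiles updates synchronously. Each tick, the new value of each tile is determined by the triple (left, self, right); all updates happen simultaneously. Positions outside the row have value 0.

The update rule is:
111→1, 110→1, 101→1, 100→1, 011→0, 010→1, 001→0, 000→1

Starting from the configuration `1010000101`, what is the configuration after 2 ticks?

0111111011

1111110111
0111111011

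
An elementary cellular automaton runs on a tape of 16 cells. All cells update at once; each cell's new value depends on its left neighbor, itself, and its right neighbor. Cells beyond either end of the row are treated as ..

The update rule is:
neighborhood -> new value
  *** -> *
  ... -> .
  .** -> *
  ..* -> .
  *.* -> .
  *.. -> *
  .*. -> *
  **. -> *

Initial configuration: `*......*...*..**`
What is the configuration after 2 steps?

***....***.**.**

**.....**..**.**
***....***.**.**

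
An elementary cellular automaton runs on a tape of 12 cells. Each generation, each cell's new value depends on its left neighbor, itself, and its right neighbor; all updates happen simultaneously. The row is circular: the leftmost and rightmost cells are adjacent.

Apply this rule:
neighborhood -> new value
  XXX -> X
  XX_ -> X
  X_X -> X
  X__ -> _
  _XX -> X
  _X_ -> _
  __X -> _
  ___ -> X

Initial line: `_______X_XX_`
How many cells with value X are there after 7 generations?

XXXXXX__XXX_
XXXXXX__XXXX
XXXXXX__XXXX  (fixed point — unchanged through generation 7)
count of X: 10

10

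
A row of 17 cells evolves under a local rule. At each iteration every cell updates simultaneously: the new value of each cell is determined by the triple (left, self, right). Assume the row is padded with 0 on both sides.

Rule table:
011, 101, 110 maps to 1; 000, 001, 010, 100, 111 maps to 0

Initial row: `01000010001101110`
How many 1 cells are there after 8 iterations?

2

00000000001111010
00000000001001100
00000000000001100
00000000000001100  (fixed point — unchanged through iteration 8)
count of 1: 2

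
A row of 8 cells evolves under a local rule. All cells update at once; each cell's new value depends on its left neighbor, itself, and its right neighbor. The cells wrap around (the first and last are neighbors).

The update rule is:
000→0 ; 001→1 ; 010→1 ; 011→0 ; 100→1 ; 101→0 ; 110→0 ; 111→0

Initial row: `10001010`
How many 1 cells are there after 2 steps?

step 1: 11011010
step 2: 00000010
count of 1: 1

1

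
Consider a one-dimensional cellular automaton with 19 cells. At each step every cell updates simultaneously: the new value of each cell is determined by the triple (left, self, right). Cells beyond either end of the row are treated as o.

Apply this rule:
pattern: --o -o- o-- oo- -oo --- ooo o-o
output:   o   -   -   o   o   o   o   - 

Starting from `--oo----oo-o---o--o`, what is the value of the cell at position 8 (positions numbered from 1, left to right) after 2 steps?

o

step 1: -ooo-ooooo---oo--oo
step 2: -ooo-ooooo-oooo-ooo
position 8 holds o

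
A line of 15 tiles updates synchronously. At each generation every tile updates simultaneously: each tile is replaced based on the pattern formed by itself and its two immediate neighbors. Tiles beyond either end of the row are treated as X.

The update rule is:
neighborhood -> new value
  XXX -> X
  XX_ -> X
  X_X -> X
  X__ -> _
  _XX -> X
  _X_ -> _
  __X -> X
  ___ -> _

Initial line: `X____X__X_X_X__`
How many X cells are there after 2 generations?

generation 1: X___X__X_X_X__X
generation 2: X__X__X_X_X__XX
count of X: 7

7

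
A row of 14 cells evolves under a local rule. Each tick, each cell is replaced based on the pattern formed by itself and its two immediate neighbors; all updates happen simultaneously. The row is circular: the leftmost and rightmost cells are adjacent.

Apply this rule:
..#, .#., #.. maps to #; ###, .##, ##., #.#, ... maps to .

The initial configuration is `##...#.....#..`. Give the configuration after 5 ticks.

......#...#...

..#.###...####
###....#.#....
...#..##.##..#
#.####.....###
......#...#...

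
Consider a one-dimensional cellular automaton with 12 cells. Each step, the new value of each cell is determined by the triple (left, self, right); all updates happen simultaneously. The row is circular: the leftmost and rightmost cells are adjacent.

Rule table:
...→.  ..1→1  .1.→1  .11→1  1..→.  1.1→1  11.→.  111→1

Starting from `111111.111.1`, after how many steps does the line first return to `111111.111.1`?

12

11111.111.11
1111.111.111
111.111.1111
11.111.11111
1.111.111111
.111.1111111
111.1111111.
11.1111111.1
1.1111111.11
.1111111.111
1111111.111.
111111.111.1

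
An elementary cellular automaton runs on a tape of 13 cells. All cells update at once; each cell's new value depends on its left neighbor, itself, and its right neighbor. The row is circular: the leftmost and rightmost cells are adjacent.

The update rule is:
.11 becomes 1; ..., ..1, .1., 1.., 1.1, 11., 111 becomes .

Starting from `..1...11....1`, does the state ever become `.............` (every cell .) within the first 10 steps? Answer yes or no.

yes

......1......
.............
all cells are . at step 2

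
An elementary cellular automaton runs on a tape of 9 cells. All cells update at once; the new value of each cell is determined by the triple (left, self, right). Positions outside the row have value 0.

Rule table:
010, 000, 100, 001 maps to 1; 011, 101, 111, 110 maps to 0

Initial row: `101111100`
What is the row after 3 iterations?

iteration 1: 100000011
iteration 2: 111111100
iteration 3: 000000011

000000011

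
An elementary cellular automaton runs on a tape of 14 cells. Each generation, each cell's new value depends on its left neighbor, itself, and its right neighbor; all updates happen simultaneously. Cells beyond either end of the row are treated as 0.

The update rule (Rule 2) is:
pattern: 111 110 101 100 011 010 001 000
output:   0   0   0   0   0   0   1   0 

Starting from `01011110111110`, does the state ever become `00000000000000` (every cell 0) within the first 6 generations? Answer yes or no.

yes

generation 1: 10000000000000
generation 2: 00000000000000
all cells are 0 at generation 2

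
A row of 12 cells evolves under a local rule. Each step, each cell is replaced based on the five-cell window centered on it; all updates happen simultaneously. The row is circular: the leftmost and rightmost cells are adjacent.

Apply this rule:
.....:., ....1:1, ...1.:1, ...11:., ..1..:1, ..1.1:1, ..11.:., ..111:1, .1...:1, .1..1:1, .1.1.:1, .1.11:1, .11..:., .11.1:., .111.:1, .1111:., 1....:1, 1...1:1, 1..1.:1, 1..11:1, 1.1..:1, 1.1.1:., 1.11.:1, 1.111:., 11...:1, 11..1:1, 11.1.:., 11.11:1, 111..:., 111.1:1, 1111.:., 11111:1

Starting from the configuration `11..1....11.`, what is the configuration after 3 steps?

1.111111...1
.1..11..11..
1111..11..11

1111..11..11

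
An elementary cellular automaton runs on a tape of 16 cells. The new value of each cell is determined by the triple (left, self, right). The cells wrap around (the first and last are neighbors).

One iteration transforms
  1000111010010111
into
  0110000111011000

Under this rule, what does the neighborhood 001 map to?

0

At position 3 the neighborhood is 001; the next row has 0 there.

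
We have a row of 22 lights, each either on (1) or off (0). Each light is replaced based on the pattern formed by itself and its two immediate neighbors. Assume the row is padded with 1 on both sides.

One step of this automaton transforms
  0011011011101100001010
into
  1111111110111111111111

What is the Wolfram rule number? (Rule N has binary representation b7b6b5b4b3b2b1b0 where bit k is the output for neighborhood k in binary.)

127

position 9: 111 → 0  (bit 7 = 0)
position 3: 110 → 1  (bit 6 = 1)
position 4: 101 → 1  (bit 5 = 1)
position 0: 100 → 1  (bit 4 = 1)
position 2: 011 → 1  (bit 3 = 1)
position 18: 010 → 1  (bit 2 = 1)
position 1: 001 → 1  (bit 1 = 1)
position 15: 000 → 1  (bit 0 = 1)
bits b7..b0 = 01111111 = 127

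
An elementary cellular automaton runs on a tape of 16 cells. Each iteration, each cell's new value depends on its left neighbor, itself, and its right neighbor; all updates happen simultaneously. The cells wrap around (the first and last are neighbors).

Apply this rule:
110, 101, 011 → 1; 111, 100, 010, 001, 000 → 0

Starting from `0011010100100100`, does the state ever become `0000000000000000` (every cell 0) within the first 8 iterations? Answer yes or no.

yes

0011101000000000
0010110000000000
0001110000000000
0001010000000000
0000100000000000
0000000000000000
all cells are 0 at iteration 6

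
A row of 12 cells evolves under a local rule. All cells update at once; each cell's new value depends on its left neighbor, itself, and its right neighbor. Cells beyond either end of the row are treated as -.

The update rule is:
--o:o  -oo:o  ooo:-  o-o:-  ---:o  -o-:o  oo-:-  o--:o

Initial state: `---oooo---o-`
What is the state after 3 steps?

oooo---ooooo
o---oooo----
ooooo---oooo

ooooo---oooo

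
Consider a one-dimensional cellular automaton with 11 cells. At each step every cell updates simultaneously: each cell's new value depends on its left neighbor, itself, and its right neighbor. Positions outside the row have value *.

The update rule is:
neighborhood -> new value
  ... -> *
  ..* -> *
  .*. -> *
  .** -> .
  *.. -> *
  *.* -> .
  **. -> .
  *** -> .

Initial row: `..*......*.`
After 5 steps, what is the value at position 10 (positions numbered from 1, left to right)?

*

step 1: **********.
step 2: ...........
step 3: ***********
step 4: ...........  (repeats step 2; period 2)
step 5: ***********
position 10 holds *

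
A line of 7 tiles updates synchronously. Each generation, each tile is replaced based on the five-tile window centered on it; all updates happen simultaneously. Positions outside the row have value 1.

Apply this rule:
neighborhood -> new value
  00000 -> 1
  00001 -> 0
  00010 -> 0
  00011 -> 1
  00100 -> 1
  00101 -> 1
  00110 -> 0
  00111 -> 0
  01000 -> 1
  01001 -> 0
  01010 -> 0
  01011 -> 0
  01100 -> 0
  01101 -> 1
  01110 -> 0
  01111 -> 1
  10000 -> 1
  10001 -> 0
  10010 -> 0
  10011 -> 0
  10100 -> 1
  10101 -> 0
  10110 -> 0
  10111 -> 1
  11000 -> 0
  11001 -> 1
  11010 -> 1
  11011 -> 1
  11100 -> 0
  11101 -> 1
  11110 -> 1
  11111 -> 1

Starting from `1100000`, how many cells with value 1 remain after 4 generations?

3

1001101
0100111
1100011
1000101
count of 1: 3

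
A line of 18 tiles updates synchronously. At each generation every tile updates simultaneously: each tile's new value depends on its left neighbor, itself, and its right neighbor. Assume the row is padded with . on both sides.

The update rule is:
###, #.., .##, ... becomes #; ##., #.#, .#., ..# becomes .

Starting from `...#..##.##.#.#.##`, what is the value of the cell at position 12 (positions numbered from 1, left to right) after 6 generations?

##..#.#..#......#.
#.#....#..#####..#
...###..#.####.#..
##.##.#...###...##
#..#...##.##.##.#.
.#..##.#..#..#...#
position 12 holds .

.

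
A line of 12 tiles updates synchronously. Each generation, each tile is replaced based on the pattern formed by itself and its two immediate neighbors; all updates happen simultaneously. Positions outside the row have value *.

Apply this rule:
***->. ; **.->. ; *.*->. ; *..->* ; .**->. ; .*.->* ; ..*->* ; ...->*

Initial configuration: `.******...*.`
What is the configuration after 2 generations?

*******.....

.......****.
*******.....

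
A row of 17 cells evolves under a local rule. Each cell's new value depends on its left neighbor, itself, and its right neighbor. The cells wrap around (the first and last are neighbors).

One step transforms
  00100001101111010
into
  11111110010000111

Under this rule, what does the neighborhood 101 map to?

1

At position 9 the neighborhood is 101; the next row has 1 there.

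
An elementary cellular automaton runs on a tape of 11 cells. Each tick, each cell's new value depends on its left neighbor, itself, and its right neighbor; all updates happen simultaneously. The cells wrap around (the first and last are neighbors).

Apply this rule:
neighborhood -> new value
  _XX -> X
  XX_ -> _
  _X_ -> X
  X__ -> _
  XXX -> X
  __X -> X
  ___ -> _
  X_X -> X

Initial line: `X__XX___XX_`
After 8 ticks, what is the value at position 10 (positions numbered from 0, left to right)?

_

X_XX___XX_X
_XX___XX_XX
XX___XX_XX_
X___XX_XX_X
___XX_XX_XX
__XX_XX_XX_
_XX_XX_XX__
XX_XX_XX___
position 10 holds _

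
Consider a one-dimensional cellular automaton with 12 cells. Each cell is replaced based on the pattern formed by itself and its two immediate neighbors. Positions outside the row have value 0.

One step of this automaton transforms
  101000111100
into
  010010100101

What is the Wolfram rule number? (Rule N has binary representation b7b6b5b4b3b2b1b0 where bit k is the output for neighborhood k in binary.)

105

position 7: 111 → 0  (bit 7 = 0)
position 9: 110 → 1  (bit 6 = 1)
position 1: 101 → 1  (bit 5 = 1)
position 3: 100 → 0  (bit 4 = 0)
position 6: 011 → 1  (bit 3 = 1)
position 0: 010 → 0  (bit 2 = 0)
position 5: 001 → 0  (bit 1 = 0)
position 4: 000 → 1  (bit 0 = 1)
bits b7..b0 = 01101001 = 105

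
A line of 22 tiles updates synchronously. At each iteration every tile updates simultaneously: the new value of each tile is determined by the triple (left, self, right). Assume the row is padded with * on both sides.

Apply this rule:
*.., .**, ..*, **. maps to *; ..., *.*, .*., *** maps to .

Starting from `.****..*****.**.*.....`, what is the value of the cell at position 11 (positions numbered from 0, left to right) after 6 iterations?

.

.*..****...*.**..*...*
..***..**.*..****.*.**
***.*****..***..*...*.
..*.*...****.***.*.*..
**...*.**..*.*.*....**
.**.*..****.....*..**.
position 11 holds .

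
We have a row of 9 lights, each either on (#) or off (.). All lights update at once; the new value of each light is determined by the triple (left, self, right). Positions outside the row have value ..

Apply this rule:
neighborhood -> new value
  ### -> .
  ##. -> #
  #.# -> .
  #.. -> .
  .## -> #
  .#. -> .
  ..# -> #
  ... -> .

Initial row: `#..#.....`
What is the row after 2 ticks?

.#.......

tick 1: ..#......
tick 2: .#.......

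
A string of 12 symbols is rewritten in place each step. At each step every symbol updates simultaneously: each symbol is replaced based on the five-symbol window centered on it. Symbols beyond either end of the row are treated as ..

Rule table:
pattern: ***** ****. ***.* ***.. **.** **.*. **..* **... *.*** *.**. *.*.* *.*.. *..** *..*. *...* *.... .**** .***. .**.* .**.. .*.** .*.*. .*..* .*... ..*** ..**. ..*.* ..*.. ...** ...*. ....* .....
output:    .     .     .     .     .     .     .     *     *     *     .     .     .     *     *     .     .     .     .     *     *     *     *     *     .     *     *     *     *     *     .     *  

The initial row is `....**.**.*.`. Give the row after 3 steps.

**.**..*...*
*..**.******
**.*..*.....

**.*..*.....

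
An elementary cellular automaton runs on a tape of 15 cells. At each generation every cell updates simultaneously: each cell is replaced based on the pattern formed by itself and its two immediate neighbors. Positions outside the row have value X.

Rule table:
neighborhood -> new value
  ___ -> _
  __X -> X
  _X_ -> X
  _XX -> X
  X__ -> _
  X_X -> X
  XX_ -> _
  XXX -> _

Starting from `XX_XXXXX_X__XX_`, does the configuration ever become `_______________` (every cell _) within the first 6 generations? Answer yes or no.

__XX____XX_XX_X
_XX____XX_XX_XX
XX____XX_XX_XX_
_____XX_XX_XX_X
____XX_XX_XX_XX
___XX_XX_XX_XX_
generation 6 is ___XX_XX_XX_XX_, still not uniform _

no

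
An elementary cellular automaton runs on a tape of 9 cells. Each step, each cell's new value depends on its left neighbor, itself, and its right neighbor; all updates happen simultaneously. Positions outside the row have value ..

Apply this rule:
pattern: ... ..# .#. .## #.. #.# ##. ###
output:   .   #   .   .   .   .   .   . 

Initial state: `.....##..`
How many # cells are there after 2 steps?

....#....
...#.....
count of #: 1

1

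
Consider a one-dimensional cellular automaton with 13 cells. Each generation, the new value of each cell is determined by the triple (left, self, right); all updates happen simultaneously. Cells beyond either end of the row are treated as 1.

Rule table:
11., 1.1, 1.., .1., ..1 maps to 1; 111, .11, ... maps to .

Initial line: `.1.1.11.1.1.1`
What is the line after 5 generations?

generation 1: 11111.111111.
generation 2: ....11.....11
generation 3: 1..1.11...1..
generation 4: 11111.11.1111
generation 5: ....11.11....

....11.11....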